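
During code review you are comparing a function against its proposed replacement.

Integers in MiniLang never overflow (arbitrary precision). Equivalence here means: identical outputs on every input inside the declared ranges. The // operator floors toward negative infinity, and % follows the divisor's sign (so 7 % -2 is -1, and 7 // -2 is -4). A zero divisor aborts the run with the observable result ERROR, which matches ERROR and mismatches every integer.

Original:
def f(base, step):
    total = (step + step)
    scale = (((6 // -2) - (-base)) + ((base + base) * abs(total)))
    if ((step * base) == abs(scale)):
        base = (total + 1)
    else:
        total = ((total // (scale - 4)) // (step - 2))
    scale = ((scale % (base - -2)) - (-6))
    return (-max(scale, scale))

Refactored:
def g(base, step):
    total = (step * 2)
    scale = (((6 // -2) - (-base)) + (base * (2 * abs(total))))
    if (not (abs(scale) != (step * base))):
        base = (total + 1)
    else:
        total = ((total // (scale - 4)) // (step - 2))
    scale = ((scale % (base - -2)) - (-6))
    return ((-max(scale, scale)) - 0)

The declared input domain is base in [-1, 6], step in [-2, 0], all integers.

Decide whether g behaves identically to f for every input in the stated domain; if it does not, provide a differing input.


The two are interchangeable: constant usage differs; comparison usage differs; boolean connective usage differs; arithmetic usage differs, and every declared input agrees.
Tracing base=-1, step=-1: f: total = -2; scale = -8; ((step * base) == abs(scale)) -> false; total = 0; scale = 6; return -6 | g: total = -2; scale = -8; (not (abs(scale) != (step * base))) -> false; total = 0; scale = 6; return -6 — matching result -6.
Checked all 24 inputs in the declared domain: the outputs agree on every one.
verdict: equivalent


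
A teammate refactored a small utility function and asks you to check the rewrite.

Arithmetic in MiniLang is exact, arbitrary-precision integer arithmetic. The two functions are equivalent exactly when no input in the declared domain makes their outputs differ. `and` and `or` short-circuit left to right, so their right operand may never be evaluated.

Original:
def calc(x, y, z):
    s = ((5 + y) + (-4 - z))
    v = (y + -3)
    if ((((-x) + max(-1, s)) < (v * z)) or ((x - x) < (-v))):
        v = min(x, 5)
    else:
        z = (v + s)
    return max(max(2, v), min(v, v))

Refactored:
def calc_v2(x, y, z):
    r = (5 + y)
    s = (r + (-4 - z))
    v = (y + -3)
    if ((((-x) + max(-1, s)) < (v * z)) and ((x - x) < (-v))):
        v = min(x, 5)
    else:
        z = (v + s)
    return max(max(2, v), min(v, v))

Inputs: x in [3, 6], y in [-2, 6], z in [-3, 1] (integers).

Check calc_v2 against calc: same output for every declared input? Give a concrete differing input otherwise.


These are not equivalent — on x=3, y=-2, z=1 the outputs split (3 vs 2).
calc: s = -2; v = -5; ((((-x) + max(-1, s)) < (v * z)) or ((x - x) < (-v))) -> true; v = 3; return 3
calc_v2: r = 3; s = -2; v = -5; ((((-x) + max(-1, s)) < (v * z)) and ((x - x) < (-v))) -> false; z = -7; return 2
verdict: not equivalent; witness: x=3, y=-2, z=1


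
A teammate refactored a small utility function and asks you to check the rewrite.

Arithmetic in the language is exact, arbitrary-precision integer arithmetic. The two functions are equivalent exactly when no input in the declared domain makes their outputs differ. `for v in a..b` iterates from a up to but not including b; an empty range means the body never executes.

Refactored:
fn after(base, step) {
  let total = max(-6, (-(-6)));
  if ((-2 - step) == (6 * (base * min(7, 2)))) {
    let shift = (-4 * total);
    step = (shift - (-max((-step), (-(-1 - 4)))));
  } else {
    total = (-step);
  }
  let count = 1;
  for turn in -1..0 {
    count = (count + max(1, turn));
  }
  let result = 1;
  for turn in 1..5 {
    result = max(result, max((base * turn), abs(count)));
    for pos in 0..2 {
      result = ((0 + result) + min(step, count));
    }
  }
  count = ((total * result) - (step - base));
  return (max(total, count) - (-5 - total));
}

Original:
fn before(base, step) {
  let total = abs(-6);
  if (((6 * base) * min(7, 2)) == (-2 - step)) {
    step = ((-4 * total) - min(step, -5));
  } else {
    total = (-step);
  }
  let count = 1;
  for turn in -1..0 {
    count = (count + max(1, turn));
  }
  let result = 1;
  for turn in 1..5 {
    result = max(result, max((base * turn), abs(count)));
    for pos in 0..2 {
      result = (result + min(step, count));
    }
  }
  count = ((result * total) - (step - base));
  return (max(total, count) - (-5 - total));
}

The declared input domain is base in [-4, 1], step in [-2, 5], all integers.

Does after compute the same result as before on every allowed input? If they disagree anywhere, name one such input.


Equivalent — the differences include constant usage differs, and arithmetic usage differs, and local variable names differ, and min/max/abs usage differs, and statement counts differ, yet no declared input distinguishes the two.
One worked example (base=-1, step=1) — before: total := 6 | (((6 * base) * min(7, 2)) == (-2 - step)): false | total := -1 | count := 1 | iter turn=-1: | count := 2 | result := 1 | iter turn=1: | result := 2 | iter pos=0: | result := 3 | iter pos=1: | result := 4 | iter turn=2: | result := 4 | iter pos=0: | result := 5 | iter pos=1: | result := 6 | iter turn=3: | result := 6 | iter pos=0: | result := 7 | iter pos=1: | result := 8 | iter turn=4: | result := 8 | iter pos=0: | result := 9 | iter pos=1: | result := 10 | count := -12 | result 3; after: total := 6 | ((-2 - step) == (6 * (base * min(7, 2)))): false | total := -1 | count := 1 | iter turn=-1: | count := 2 | result := 1 | iter turn=1: | result := 2 | iter pos=0: | result := 3 | iter pos=1: | result := 4 | iter turn=2: | result := 4 | iter pos=0: | result := 5 | iter pos=1: | result := 6 | iter turn=3: | result := 6 | iter pos=0: | result := 7 | iter pos=1: | result := 8 | iter turn=4: | result := 8 | iter pos=0: | result := 9 | iter pos=1: | result := 10 | count := -12 | result 3; agreement on 3.
An exhaustive pass over the 48 declared inputs shows identical outputs.
verdict: equivalent


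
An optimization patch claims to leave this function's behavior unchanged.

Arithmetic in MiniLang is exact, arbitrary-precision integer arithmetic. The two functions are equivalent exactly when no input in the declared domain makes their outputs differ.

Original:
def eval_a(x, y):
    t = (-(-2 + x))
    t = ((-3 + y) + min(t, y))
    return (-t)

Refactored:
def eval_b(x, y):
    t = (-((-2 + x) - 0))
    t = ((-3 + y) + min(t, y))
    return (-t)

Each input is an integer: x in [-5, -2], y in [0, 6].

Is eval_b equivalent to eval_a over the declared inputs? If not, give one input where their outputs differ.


Although constant usage differs; and arithmetic usage differs, 28/28 inputs agree.
verdict: equivalent


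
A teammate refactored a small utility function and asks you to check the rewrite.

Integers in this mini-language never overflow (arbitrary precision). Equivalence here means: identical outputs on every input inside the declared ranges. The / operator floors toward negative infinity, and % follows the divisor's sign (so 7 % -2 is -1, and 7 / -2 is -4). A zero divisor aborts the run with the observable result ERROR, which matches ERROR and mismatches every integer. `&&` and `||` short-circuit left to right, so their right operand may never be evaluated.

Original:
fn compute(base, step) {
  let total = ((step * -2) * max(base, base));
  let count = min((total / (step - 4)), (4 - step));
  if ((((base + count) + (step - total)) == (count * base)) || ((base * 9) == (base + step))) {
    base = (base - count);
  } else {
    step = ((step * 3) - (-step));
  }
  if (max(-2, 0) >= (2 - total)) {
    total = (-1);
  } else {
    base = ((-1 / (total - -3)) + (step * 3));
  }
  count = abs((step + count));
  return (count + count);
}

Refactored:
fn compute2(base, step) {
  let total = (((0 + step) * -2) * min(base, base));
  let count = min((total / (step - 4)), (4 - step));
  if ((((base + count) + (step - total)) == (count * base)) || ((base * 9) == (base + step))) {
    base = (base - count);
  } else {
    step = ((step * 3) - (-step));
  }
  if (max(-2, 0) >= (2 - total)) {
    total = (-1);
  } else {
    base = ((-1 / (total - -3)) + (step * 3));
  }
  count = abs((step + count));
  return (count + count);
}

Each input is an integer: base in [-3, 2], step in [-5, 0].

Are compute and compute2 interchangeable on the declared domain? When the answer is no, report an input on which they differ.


Equivalent. Although `max(base, base)` became `min(base, base)`, no input in the stated domain can expose it.
An exhaustive pass over the 36 declared inputs shows identical outputs.
As a probe, take base=2, step=-1: compute runs total becomes 4; next count becomes -1; next ((((base + count) + (step - total)) == (count * base)) || ((base * 9) == (base + step))) evaluates to false; next step becomes -4; next (max(-2, 0) >= (2 - total)) evaluates to true; next total becomes -1; next count becomes 5; next final value 10; compute2 runs total becomes 4; next count becomes -1; next ((((base + count) + (step - total)) == (count * base)) || ((base * 9) == (base + step))) evaluates to false; next step becomes -4; next (max(-2, 0) >= (2 - total)) evaluates to true; next total becomes -1; next count becomes 5; next final value 10; both end at 10.
verdict: equivalent


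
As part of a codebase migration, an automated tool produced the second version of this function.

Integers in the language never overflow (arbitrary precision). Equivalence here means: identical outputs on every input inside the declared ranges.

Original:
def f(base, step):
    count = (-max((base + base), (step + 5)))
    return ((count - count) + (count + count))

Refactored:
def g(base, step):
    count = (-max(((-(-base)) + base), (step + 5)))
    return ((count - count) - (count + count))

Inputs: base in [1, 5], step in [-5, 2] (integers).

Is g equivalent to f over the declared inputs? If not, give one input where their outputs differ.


There is a counterexample at base=1, step=-5: -4 on one side, 4 on the other.
f: count becomes -2; next final value -4
g: count becomes -2; next final value 4
verdict: not equivalent; witness: base=1, step=-5


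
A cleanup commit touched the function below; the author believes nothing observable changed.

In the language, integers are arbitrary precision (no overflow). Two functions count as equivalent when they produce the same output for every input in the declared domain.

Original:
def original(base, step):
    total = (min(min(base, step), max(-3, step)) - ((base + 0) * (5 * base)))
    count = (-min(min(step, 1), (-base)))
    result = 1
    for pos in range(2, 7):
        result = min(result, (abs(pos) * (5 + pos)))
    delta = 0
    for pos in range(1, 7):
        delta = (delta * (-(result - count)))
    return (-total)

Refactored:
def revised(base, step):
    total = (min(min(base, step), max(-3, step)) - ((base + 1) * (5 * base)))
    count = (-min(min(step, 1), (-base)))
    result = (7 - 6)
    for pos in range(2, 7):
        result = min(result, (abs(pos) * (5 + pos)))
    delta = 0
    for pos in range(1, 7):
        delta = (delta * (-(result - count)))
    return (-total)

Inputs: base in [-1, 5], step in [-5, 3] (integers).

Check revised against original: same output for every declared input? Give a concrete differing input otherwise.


Not equivalent: base=-1, step=-5 separates them (10 vs 5).
original: total=-10, then count=5, then result=1, then (pos=2), then result=1, then (pos=3), then result=1, then (pos=4), then result=1, then (pos=5), then result=1, then (pos=6), then result=1, then delta=0, then (pos=1), then delta=0, then (pos=2), then delta=0, then (pos=3), then delta=0, then (pos=4), then delta=0, then (pos=5), then delta=0, then (pos=6), then delta=0, then returns 10
revised: total=-5, then count=5, then result=1, then (pos=2), then result=1, then (pos=3), then result=1, then (pos=4), then result=1, then (pos=5), then result=1, then (pos=6), then result=1, then delta=0, then (pos=1), then delta=0, then (pos=2), then delta=0, then (pos=3), then delta=0, then (pos=4), then delta=0, then (pos=5), then delta=0, then (pos=6), then delta=0, then returns 5
verdict: not equivalent; witness: base=-1, step=-5


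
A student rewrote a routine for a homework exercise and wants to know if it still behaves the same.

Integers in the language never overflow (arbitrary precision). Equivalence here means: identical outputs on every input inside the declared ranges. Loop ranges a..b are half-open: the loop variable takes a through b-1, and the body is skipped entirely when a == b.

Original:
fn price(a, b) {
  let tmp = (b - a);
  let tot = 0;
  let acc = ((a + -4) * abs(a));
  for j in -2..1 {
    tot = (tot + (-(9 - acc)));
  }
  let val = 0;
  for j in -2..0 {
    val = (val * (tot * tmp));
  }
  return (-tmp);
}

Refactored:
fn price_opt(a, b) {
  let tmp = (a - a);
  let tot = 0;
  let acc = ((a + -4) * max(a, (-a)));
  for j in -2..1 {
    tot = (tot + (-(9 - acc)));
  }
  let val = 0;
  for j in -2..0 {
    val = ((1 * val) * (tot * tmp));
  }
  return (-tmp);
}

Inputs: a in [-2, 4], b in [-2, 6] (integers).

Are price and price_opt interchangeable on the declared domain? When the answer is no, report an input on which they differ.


At a=-2, b=-1: price gives -1, price_opt gives 0.
verdict: not equivalent; witness: a=-2, b=-1


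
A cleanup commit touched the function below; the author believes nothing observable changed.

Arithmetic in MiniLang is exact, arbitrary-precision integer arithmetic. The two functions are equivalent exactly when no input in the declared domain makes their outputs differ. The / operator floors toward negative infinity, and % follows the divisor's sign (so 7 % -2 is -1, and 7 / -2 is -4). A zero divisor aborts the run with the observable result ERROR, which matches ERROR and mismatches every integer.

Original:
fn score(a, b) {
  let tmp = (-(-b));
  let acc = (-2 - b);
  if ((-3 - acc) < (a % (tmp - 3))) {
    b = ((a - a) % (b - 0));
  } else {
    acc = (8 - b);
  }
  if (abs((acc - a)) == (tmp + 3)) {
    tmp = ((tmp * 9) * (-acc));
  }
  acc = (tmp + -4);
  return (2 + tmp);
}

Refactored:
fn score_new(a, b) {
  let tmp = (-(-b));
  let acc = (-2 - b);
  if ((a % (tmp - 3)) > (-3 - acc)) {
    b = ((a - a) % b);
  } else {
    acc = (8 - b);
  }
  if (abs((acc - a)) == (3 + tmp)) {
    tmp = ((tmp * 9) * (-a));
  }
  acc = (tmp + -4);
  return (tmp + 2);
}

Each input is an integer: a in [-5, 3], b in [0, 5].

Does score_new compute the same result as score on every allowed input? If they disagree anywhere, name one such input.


Try a=-5, b=5.
score: tmp = 5; acc = -7; ((-3 - acc) < (a % (tmp - 3))) -> false; acc = 3; (abs((acc - a)) == (tmp + 3)) -> true; tmp = -135; acc = -139; return -133
score_new: tmp = 5; acc = -7; ((a % (tmp - 3)) > (-3 - acc)) -> false; acc = 3; (abs((acc - a)) == (3 + tmp)) -> true; tmp = 225; acc = 221; return 227
-133 != 227, so the rewrite changes behavior.
verdict: not equivalent; witness: a=-5, b=5


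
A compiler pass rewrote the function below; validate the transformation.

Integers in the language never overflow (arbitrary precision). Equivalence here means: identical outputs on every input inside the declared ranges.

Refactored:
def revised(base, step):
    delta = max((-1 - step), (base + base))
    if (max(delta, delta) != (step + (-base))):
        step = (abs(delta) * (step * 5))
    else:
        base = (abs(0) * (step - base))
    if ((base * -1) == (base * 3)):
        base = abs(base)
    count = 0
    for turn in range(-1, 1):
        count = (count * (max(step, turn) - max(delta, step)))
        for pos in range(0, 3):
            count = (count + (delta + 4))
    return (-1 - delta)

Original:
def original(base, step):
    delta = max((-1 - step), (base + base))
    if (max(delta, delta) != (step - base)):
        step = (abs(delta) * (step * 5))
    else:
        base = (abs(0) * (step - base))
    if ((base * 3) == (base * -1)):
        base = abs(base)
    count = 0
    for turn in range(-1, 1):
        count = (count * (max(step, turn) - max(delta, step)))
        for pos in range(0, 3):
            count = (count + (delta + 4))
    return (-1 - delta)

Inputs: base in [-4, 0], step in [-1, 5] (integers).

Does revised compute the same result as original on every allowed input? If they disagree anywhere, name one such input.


Although arithmetic usage differs, 35/35 inputs agree.
verdict: equivalent


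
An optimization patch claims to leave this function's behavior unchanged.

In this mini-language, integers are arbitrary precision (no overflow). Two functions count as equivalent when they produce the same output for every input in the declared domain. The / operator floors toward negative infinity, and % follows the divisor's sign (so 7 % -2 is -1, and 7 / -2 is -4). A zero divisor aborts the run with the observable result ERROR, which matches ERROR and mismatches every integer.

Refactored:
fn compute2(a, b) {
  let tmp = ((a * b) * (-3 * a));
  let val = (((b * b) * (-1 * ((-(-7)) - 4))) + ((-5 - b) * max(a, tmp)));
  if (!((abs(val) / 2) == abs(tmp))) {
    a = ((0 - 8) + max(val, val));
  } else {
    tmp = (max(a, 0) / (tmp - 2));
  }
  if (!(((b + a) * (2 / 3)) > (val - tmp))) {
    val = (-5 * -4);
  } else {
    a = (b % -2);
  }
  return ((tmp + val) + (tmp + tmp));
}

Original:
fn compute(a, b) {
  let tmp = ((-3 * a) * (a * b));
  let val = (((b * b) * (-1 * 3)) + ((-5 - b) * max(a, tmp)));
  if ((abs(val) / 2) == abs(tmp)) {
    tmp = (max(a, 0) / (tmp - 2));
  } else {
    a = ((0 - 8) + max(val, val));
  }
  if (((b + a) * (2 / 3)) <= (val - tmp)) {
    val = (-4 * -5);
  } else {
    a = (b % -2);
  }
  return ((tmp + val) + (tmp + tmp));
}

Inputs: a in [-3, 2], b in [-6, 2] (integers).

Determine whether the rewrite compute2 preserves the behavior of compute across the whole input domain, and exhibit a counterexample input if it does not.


Changes here: comparison usage differs, plus constant usage differs, plus arithmetic usage differs, plus boolean connective usage differs; the full 54-point sweep finds no disagreement.
verdict: equivalent


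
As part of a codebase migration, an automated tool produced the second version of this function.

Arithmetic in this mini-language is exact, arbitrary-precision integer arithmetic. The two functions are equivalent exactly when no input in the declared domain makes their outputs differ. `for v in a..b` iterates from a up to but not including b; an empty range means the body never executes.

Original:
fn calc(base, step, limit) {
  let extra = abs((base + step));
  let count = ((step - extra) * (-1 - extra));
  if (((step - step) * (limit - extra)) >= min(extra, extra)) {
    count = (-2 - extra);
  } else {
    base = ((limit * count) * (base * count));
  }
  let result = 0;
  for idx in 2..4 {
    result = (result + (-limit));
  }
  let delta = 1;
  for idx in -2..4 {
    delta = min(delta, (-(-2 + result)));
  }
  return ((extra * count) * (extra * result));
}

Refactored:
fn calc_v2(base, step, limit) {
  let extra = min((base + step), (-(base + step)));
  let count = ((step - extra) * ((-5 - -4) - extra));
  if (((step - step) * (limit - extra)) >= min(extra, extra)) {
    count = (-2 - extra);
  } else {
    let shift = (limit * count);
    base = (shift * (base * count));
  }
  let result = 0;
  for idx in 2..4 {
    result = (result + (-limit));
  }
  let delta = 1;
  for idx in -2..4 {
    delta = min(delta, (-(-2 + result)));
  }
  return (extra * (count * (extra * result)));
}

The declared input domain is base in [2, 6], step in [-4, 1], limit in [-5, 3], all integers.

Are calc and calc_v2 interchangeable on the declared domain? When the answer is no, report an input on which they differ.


Evaluate both at base=2, step=-4, limit=-5.
calc: extra := 2 | count := 18 | (((step - step) * (limit - extra)) >= min(extra, extra)): false | base := -3240 | result := 0 | iter idx=2: | result := 5 | iter idx=3: | result := 10 | delta := 1 | iter idx=-2: | delta := -8 | iter idx=-1: | delta := -8 | iter idx=0: | delta := -8 | iter idx=1: | delta := -8 | iter idx=2: | delta := -8 | iter idx=3: | delta := -8 | result 720
calc_v2: extra := -2 | count := -2 | (((step - step) * (limit - extra)) >= min(extra, extra)): true | count := 0 | result := 0 | iter idx=2: | result := 5 | iter idx=3: | result := 10 | delta := 1 | iter idx=-2: | delta := -8 | iter idx=-1: | delta := -8 | iter idx=0: | delta := -8 | iter idx=1: | delta := -8 | iter idx=2: | delta := -8 | iter idx=3: | delta := -8 | result 0
720 against 0: the behavior changed.
verdict: not equivalent; witness: base=2, step=-4, limit=-5


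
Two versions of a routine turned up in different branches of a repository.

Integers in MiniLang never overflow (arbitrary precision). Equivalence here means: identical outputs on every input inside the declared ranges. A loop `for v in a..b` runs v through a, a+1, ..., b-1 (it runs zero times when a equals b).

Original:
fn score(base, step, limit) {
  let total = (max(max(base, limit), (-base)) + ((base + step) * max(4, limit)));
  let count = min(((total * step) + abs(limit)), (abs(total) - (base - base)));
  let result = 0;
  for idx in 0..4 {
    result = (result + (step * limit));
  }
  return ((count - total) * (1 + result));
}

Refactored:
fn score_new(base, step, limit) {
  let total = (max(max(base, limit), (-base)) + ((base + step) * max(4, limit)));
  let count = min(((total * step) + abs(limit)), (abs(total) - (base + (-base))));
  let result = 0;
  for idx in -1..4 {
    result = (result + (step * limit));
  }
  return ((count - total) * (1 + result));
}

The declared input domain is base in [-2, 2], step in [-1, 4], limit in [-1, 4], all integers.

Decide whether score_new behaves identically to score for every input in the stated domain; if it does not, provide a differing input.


Try base=-2, step=-1, limit=-1.
score: total=-10, then count=10, then result=0, then (idx=0), then result=1, then (idx=1), then result=2, then (idx=2), then result=3, then (idx=3), then result=4, then returns 100
score_new: total=-10, then count=10, then result=0, then (idx=-1), then result=1, then (idx=0), then result=2, then (idx=1), then result=3, then (idx=2), then result=4, then (idx=3), then result=5, then returns 120
100 against 120: the behavior changed.
verdict: not equivalent; witness: base=-2, step=-1, limit=-1


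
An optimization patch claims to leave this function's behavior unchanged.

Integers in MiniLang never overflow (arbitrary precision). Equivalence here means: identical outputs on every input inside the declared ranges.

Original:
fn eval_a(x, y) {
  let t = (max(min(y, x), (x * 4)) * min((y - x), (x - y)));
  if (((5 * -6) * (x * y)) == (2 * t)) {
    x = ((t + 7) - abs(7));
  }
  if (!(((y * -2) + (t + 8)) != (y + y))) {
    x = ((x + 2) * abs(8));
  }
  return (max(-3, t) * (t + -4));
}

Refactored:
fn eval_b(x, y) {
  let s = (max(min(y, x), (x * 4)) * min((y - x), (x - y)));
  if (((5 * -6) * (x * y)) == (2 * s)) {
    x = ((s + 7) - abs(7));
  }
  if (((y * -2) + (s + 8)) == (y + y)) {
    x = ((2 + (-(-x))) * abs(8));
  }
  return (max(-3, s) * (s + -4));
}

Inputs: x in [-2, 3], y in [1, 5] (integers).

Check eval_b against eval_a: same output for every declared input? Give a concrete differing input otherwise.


The two versions differ — the changes include boolean connective usage differs, and local variable names differ, and comparison usage differs.
Tracing x=3, y=1: eval_a: t becomes -24; next (((5 * -6) * (x * y)) == (2 * t)) evaluates to false; next (!(((y * -2) + (t + 8)) != (y + y))) evaluates to false; next final value 84 | eval_b: s becomes -24; next (((5 * -6) * (x * y)) == (2 * s)) evaluates to false; next (((y * -2) + (s + 8)) == (y + y)) evaluates to false; next final value 84 — matching result 84.
Checked all 30 inputs in the declared domain: the outputs agree on every one.
verdict: equivalent


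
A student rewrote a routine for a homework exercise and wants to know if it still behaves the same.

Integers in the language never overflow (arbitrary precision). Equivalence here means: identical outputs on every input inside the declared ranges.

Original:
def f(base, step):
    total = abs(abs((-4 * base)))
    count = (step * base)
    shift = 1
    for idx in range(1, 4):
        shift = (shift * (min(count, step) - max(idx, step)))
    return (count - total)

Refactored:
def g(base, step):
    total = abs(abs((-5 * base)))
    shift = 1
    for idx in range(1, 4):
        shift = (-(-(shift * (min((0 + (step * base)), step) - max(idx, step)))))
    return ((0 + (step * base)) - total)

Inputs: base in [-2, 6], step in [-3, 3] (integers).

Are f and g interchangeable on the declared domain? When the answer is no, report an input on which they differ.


Run the pair on base=-2, step=-3.
f: total = 8; count = 6; shift = 1; [idx=1]; shift = -4; [idx=2]; shift = 20; [idx=3]; shift = -120; return -2
g: total = 10; shift = 1; [idx=1]; shift = -4; [idx=2]; shift = 20; [idx=3]; shift = -120; return -4
-2 != -4, so the rewrite changes behavior.
verdict: not equivalent; witness: base=-2, step=-3


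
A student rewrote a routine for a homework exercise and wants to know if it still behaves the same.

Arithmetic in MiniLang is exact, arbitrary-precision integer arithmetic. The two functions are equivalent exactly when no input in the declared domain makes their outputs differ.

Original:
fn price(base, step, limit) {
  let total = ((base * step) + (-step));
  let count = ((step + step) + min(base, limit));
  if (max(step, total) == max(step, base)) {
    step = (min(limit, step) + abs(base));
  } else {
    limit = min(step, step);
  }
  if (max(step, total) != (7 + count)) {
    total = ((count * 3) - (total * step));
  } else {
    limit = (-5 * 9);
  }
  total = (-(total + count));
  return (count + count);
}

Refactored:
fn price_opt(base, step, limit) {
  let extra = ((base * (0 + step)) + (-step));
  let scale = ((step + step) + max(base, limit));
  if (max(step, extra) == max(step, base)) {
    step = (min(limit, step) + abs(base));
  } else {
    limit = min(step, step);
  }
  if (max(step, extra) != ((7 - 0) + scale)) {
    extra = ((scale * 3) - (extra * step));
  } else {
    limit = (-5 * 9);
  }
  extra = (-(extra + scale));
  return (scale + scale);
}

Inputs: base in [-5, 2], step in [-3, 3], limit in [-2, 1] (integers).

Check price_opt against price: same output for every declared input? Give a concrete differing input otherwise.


Consider the input base=-5, step=-3, limit=-2.
price: total becomes 18; next count becomes -11; next (max(step, total) == max(step, base)) evaluates to false; next limit becomes -3; next (max(step, total) != (7 + count)) evaluates to true; next total becomes 21; next total becomes -10; next final value -22
price_opt: extra becomes 18; next scale becomes -8; next (max(step, extra) == max(step, base)) evaluates to false; next limit becomes -3; next (max(step, extra) != ((7 - 0) + scale)) evaluates to true; next extra becomes 30; next extra becomes -22; next final value -16
-22 and -16 differ, so these are not the same function on this domain.
verdict: not equivalent; witness: base=-5, step=-3, limit=-2


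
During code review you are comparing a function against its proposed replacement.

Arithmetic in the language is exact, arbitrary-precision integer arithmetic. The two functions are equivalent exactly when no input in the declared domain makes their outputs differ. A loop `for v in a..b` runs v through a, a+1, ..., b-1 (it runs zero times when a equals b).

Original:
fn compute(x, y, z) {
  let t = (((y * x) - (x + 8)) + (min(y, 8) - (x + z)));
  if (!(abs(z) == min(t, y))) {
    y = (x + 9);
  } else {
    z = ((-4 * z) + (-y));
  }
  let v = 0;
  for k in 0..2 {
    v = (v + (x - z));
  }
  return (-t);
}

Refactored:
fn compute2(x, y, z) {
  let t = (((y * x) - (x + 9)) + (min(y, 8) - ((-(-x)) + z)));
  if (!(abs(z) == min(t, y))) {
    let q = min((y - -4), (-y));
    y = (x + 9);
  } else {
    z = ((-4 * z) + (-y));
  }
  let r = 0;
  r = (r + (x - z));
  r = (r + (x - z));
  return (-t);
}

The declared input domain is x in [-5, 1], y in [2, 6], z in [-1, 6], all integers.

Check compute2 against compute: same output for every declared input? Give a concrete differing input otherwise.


Input x=-5, y=2, z=-1: 5 from compute versus 6 from compute2.
verdict: not equivalent; witness: x=-5, y=2, z=-1


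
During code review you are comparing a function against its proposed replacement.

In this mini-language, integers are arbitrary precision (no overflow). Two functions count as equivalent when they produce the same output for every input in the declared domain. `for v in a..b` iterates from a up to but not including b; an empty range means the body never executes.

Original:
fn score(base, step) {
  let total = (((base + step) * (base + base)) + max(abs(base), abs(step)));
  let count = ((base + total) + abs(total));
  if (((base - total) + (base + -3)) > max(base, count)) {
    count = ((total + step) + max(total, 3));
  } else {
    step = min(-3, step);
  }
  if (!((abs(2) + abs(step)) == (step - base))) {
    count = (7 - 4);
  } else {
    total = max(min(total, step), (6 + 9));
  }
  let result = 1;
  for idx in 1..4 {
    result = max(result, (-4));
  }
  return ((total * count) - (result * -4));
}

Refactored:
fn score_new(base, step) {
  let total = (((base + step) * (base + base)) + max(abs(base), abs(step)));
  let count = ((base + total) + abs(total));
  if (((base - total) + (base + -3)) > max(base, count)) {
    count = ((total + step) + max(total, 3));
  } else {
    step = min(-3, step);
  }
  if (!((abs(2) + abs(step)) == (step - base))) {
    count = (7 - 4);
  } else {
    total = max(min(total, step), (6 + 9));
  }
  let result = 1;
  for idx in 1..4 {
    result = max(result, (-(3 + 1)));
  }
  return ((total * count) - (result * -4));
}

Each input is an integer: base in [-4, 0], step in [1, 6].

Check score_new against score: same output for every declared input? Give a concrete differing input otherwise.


The two versions differ — the changes include constant usage differs, plus arithmetic usage differs.
One worked example (base=-3, step=3) — score: total=3, then count=3, then (((base - total) + (base + -3)) > max(base, count)) is false, then step=-3, then (!((abs(2) + abs(step)) == (step - base))) is true, then count=3, then result=1, then (idx=1), then result=1, then (idx=2), then result=1, then (idx=3), then result=1, then returns 13; score_new: total=3, then count=3, then (((base - total) + (base + -3)) > max(base, count)) is false, then step=-3, then (!((abs(2) + abs(step)) == (step - base))) is true, then count=3, then result=1, then (idx=1), then result=1, then (idx=2), then result=1, then (idx=3), then result=1, then returns 13; agreement on 13.
Every one of the 30 inputs gives matching results.
verdict: equivalent


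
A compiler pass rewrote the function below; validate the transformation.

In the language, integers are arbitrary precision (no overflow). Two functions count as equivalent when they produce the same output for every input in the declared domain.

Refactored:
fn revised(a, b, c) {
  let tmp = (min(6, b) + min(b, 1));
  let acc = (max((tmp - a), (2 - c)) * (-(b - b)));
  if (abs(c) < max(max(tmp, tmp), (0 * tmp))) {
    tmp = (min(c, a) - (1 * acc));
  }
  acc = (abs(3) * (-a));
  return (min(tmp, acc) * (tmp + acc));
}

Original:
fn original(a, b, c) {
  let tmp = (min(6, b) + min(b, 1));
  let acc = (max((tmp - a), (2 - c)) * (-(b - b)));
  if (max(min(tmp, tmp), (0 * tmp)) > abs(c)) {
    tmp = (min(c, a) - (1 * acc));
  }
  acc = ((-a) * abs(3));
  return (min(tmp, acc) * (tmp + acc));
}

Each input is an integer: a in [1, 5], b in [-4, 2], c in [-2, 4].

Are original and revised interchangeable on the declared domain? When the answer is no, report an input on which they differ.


The suspicious edit (`min(tmp, tmp)` became `max(tmp, tmp)`) never changes the result for any input inside the declared domain; all 245 inputs agree.
verdict: equivalent


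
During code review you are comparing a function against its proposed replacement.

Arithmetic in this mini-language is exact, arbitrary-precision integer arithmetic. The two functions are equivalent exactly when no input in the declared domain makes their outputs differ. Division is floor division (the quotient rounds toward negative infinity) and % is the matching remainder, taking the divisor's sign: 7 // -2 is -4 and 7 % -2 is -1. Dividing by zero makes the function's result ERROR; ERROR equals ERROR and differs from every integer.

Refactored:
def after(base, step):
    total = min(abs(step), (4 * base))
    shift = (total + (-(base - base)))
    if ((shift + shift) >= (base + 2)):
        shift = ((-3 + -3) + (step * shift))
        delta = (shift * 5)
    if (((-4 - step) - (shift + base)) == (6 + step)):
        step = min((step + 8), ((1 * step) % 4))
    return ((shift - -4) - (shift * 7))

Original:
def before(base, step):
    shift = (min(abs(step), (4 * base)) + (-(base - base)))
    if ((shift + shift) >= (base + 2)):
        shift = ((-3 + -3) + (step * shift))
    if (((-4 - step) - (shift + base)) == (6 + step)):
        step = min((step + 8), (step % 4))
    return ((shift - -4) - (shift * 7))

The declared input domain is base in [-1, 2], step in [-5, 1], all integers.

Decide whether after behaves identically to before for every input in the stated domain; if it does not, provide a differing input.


Equivalent — the differences include arithmetic usage differs; and local variable names differ; and constant usage differs; and statement counts differ, yet no declared input distinguishes the two.
As a probe, take base=0, step=-4: before runs shift = 0; ((shift + shift) >= (base + 2)) -> false; (((-4 - step) - (shift + base)) == (6 + step)) -> false; return 4; after runs total = 0; shift = 0; ((shift + shift) >= (base + 2)) -> false; (((-4 - step) - (shift + base)) == (6 + step)) -> false; return 4; both end at 4.
Checked all 28 inputs in the declared domain: the outputs agree on every one.
verdict: equivalent


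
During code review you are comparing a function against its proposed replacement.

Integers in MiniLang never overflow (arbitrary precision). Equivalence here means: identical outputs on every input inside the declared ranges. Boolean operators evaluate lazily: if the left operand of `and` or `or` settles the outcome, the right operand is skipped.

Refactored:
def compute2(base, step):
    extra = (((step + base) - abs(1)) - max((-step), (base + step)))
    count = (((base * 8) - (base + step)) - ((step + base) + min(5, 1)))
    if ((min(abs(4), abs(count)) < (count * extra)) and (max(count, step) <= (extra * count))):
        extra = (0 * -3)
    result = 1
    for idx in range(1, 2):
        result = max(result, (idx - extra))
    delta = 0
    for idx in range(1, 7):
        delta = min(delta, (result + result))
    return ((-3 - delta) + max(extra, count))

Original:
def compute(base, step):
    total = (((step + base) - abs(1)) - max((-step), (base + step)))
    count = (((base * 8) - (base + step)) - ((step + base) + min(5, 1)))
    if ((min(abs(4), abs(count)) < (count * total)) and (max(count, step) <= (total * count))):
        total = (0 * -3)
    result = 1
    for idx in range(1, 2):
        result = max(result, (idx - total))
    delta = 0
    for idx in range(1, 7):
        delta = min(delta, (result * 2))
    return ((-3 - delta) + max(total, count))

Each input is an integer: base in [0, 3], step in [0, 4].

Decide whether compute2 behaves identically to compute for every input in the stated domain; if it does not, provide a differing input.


Differences: local variable names differ, plus constant usage differs, plus arithmetic usage differs — yet all 20 inputs agree.
verdict: equivalent


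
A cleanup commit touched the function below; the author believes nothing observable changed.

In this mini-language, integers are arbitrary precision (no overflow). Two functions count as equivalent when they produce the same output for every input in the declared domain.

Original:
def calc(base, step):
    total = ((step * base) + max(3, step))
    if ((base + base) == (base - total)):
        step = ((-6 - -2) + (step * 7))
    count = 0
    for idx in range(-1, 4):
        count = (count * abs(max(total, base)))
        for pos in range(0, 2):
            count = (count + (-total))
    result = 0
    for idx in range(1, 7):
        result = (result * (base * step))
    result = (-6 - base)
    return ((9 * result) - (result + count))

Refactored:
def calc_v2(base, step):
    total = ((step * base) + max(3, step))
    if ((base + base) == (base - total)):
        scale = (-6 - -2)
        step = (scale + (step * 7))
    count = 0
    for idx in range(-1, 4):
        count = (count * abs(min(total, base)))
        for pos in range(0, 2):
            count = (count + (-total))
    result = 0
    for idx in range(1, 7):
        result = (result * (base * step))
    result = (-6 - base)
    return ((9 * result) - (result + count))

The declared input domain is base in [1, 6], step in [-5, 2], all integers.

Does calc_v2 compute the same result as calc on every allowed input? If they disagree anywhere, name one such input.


There is a counterexample at base=1, step=-5: -76 on one side, -180 on the other.
calc: total := -2 | ((base + base) == (base - total)): false | count := 0 | iter idx=-1: | count := 0 | iter pos=0: | count := 2 | iter pos=1: | count := 4 | iter idx=0: | count := 4 | iter pos=0: | count := 6 | iter pos=1: | count := 8 | iter idx=1: | count := 8 | iter pos=0: | count := 10 | iter pos=1: | count := 12 | iter idx=2: | count := 12 | iter pos=0: | count := 14 | iter pos=1: | count := 16 | iter idx=3: | count := 16 | iter pos=0: | count := 18 | iter pos=1: | count := 20 | result := 0 | iter idx=1: | result := 0 | iter idx=2: | result := 0 | iter idx=3: | result := 0 | iter idx=4: | result := 0 | iter idx=5: | result := 0 | iter idx=6: | result := 0 | result := -7 | result -76
calc_v2: total := -2 | ((base + base) == (base - total)): false | count := 0 | iter idx=-1: | count := 0 | iter pos=0: | count := 2 | iter pos=1: | count := 4 | iter idx=0: | count := 8 | iter pos=0: | count := 10 | iter pos=1: | count := 12 | iter idx=1: | count := 24 | iter pos=0: | count := 26 | iter pos=1: | count := 28 | iter idx=2: | count := 56 | iter pos=0: | count := 58 | iter pos=1: | count := 60 | iter idx=3: | count := 120 | iter pos=0: | count := 122 | iter pos=1: | count := 124 | result := 0 | iter idx=1: | result := 0 | iter idx=2: | result := 0 | iter idx=3: | result := 0 | iter idx=4: | result := 0 | iter idx=5: | result := 0 | iter idx=6: | result := 0 | result := -7 | result -180
verdict: not equivalent; witness: base=1, step=-5


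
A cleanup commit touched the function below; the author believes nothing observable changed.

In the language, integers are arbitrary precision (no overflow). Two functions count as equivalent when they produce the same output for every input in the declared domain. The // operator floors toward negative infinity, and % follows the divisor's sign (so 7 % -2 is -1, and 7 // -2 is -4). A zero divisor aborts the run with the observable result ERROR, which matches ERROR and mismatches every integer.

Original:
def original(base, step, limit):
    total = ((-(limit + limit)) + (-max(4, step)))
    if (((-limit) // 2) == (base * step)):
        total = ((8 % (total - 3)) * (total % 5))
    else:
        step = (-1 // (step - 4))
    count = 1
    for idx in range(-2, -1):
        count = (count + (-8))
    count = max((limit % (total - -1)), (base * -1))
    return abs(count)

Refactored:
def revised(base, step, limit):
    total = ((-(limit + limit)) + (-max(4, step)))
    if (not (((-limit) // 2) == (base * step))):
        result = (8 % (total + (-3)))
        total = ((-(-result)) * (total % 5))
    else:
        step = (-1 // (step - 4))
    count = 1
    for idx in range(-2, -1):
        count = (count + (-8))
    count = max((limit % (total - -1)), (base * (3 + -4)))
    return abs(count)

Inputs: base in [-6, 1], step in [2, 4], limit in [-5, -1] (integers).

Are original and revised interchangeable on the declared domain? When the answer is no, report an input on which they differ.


The rewrite breaks on base=-6, step=4, limit=-5, where the results are ERROR and 6.
original: total becomes 6; next (((-limit) // 2) == (base * step)) evaluates to false; next hits division by zero so the output is ERROR
revised: total becomes 6; next (not (((-limit) // 2) == (base * step))) evaluates to true; next result becomes 2; next total becomes 2; next count becomes 1; next at idx=-2:; next count becomes -7; next count becomes 6; next final value 6
verdict: not equivalent; witness: base=-6, step=4, limit=-5
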